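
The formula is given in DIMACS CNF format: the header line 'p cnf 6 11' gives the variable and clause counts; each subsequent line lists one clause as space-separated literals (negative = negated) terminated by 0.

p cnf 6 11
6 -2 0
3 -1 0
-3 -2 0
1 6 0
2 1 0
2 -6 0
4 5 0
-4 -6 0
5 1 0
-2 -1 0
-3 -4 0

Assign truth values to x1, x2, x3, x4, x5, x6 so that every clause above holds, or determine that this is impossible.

x1=False; x2=True; x3=False; x4=False; x5=True; x6=True

Suppose x6 = True.
From the singleton clause (x2), x2 = True.
From the singleton clause (¬x3), x3 = False.
From the singleton clause (¬x1), x1 = False.
From the singleton clause (¬x4), x4 = False.
From the singleton clause (x5), x5 = True.
Every clause now holds.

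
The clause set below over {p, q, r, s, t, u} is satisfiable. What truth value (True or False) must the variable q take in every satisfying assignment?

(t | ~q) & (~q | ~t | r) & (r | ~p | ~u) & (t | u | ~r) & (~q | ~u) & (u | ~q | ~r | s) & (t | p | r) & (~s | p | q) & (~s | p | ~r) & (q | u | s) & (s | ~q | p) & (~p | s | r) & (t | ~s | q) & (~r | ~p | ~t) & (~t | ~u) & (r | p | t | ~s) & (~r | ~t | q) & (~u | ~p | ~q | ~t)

False

Suppose q = 1.
The clause (t) is unit, so t = 1.
The clause (r) is unit, so r = 1.
The clause (~u) is unit, so u = 0.
The clause (s) is unit, so s = 1.
The clause (p) is unit, so p = 1.
That conflicts with the unit clause (~p).
So every satisfying assignment has q = False.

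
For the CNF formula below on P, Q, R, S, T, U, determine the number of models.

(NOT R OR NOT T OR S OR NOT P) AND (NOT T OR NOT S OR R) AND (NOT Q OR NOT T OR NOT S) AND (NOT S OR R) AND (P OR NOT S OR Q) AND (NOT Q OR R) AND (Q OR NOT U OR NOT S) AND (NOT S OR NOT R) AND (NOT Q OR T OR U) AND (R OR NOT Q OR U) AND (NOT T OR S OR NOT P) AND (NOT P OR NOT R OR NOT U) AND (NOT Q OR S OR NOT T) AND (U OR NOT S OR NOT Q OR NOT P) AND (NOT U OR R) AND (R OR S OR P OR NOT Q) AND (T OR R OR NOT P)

8

There are 2^6 = 64 truth assignments over (P, Q, R, S, T, U).
Split on S. With S = true, the clauses containing S are satisfied and NOT S drops from the rest; 0 of the 2^5 = 32 assignments to the other variables satisfy what remains.
With S = false, by the same count on the reduced clause set, 8 assignments work.
(One model: P=F, Q=F, R=F, S=F, T=F, U=F.)
Total: 0 + 8 = 8.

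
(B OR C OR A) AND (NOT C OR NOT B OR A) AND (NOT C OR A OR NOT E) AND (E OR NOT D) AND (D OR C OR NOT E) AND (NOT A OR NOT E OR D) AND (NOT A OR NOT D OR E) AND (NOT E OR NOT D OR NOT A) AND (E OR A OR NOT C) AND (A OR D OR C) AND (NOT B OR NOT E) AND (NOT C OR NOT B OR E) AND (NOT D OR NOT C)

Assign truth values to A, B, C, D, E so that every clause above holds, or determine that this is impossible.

A ↦ true,  B ↦ false,  C ↦ false,  D ↦ false,  E ↦ false

Try E = false.
From the singleton clause (NOT D), D = false.
Try A = true.
Try C = false.
No clause remains; B is free.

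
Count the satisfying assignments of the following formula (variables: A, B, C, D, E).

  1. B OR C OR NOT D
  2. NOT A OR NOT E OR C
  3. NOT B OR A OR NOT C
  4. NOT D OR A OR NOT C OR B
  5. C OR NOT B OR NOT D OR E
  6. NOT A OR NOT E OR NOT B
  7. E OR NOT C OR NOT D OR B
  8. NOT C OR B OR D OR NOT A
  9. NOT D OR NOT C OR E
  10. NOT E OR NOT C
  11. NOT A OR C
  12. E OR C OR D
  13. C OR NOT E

2

There are 2^5 = 32 truth assignments over (A, B, C, D, E).
Split on C. With C = true, the clauses containing C are satisfied and NOT C drops from the rest; 2 of the 2^4 = 16 assignments to the other variables satisfy what remains.
With C = false, by the same count on the reduced clause set, 0 assignments work.
(One model: A=F, B=F, C=T, D=F, E=F.)
Total: 2 + 0 = 2.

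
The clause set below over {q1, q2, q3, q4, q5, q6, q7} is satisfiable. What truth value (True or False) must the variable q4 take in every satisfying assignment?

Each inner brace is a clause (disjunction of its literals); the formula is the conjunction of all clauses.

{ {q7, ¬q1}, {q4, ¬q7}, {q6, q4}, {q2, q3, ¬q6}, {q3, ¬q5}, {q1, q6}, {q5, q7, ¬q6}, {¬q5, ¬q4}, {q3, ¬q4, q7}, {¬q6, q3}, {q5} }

False

Suppose q4 = True.
(¬q5) alone gives q5 = False.
That conflicts with the unit clause (q5).
So every satisfying assignment has q4 = False.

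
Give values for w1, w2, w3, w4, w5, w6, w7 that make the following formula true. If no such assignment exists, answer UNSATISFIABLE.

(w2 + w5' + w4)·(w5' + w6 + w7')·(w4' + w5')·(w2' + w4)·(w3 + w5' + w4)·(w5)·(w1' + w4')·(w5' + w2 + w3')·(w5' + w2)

The clause (w5) is unit, so w5 = 1.
The clause (w4') is unit, so w4 = 0.
The clause (w2) is unit, so w2 = 1.
That conflicts with the unit clause (w2').

UNSATISFIABLE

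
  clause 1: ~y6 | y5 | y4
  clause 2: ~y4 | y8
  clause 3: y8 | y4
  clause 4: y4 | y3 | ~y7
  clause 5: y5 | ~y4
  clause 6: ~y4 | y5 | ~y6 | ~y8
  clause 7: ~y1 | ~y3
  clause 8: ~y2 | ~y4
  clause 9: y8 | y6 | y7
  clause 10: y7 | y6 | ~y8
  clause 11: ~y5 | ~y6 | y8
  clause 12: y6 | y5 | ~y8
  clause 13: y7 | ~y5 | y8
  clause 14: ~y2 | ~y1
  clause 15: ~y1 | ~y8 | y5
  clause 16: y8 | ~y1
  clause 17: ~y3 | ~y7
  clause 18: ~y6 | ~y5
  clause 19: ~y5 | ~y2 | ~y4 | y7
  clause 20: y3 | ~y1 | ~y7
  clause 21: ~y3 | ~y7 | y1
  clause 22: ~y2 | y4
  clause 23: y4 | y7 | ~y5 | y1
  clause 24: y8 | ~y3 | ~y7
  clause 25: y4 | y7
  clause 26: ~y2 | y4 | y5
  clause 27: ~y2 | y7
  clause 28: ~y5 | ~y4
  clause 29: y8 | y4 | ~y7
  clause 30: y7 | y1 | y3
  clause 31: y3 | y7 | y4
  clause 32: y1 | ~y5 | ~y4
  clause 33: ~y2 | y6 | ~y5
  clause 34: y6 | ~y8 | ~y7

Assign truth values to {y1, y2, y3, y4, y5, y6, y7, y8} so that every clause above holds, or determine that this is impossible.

Branch on y4: set y4 = 0.
(y8) alone gives y8 = 1.
(~y2) alone gives y2 = 0.
(y7) alone gives y7 = 1.
(y3) alone gives y3 = 1.
Now (~y3) is unsatisfied and unit — conflict.
So y4 must be the other value — set y4 = 1.
(y8) alone gives y8 = 1.
(y5) alone gives y5 = 1.
Now (~y5) is unsatisfied and unit — conflict.
Both values of y4 lead to a conflict.

UNSATISFIABLE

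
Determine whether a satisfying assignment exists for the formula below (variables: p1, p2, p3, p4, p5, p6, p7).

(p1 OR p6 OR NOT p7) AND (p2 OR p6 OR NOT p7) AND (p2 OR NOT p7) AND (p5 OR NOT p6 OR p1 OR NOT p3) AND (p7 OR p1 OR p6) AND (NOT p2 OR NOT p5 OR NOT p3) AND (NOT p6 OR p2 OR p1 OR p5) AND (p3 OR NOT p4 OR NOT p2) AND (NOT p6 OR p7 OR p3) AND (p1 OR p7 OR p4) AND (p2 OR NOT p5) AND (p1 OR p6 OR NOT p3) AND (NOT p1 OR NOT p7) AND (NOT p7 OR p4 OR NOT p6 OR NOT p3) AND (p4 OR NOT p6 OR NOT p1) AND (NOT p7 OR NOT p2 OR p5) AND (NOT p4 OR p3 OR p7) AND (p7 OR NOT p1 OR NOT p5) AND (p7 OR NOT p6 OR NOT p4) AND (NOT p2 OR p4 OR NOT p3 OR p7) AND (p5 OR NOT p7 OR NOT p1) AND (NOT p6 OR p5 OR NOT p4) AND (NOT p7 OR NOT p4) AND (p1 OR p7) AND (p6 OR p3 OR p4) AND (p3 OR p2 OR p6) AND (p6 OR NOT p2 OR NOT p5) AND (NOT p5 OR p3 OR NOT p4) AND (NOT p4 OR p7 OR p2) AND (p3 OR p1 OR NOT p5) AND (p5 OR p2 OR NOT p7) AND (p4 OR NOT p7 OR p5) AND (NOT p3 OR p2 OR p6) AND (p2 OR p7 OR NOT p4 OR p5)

Try p2 = true.
Try p5 = false.
From the singleton clause (NOT p7), p7 = false.
From the singleton clause (p1), p1 = true.
Try p3 = true.
From the singleton clause (p4), p4 = true.
From the singleton clause (NOT p6), p6 = false.
All clauses are satisfied.
A satisfying assignment: p1: true, p2: true, p3: true, p4: true, p5: false, p6: false, p7: false.

Yes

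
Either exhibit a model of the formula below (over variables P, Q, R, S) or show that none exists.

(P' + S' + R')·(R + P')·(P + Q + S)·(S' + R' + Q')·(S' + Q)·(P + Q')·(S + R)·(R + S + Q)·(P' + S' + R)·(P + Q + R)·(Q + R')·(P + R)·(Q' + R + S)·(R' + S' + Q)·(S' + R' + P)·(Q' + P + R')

P: 1,  Q: 1,  R: 1,  S: 0

Case R = 1:
From the singleton clause (Q), Q = 1.
From the singleton clause (S'), S = 0.
From the singleton clause (P), P = 1.
This assignment satisfies each clause.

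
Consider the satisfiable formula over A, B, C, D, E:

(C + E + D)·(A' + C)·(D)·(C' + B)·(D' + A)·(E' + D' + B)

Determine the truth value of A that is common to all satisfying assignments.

Suppose A = 0.
(D) alone gives D = 1.
That conflicts with the unit clause (D').
So every satisfying assignment has A = True.

True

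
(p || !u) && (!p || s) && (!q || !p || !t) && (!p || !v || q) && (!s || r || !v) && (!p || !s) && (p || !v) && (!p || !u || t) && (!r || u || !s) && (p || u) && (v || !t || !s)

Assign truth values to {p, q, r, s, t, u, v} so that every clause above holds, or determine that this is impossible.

UNSATISFIABLE

Suppose p = true.
From the singleton clause (s), s = true.
That conflicts with the unit clause (!s).
That branch fails; take p = false instead.
From the singleton clause (!u), u = false.
That conflicts with the unit clause (u).
Neither p = true nor p = false works.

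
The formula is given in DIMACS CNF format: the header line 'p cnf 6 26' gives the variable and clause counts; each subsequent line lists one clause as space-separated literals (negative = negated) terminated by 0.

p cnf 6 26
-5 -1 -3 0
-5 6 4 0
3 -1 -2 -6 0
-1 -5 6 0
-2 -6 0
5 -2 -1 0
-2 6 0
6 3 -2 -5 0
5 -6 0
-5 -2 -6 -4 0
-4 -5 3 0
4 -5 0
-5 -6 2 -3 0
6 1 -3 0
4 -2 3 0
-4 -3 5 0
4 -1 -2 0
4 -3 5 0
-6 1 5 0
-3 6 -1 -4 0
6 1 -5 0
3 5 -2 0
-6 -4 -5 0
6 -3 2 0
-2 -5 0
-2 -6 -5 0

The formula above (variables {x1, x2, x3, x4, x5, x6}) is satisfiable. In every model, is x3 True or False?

Suppose x3 = True.
Try x5 = False.
Unit clause (¬x6) forces x6 = False.
Unit clause (¬x2) forces x2 = False.
But (x2) is also a unit clause — contradiction.
Undo x5 and try x5 = True.
Unit clause (¬x1) forces x1 = False.
Unit clause (x4) forces x4 = True.
Unit clause (x6) forces x6 = True.
But (¬x6) is also a unit clause — contradiction.
Both values of x5 lead to a conflict.
So every satisfying assignment has x3 = False.

False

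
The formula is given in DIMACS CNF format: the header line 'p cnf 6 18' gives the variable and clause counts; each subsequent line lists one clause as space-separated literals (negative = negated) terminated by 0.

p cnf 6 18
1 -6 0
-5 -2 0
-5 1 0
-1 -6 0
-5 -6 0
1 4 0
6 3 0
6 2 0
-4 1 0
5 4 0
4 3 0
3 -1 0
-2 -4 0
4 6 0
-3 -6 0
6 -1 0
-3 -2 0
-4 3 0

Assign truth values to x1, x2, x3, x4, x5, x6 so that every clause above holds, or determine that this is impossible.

UNSATISFIABLE

Branch on x1: set x1 = True.
(¬x6) alone gives x6 = False.
That conflicts with the unit clause (x6).
Undo x1 and try x1 = False.
(¬x6) alone gives x6 = False.
(¬x5) alone gives x5 = False.
(x4) alone gives x4 = True.
That conflicts with the unit clause (¬x4).
Neither x1 = True nor x1 = False works.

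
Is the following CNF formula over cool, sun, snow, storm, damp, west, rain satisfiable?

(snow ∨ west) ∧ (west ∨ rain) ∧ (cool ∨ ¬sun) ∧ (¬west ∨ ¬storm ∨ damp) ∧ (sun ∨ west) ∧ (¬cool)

Yes, satisfiable

The clause (¬cool) is unit, so cool = False.
The clause (¬sun) is unit, so sun = False.
The clause (west) is unit, so west = True.
Suppose storm = False.
All clauses hold; snow, damp, rain can take either value.
A satisfying assignment: cool ↦ False, sun ↦ False, snow ↦ False, storm ↦ False, damp ↦ False, west ↦ True, rain ↦ True.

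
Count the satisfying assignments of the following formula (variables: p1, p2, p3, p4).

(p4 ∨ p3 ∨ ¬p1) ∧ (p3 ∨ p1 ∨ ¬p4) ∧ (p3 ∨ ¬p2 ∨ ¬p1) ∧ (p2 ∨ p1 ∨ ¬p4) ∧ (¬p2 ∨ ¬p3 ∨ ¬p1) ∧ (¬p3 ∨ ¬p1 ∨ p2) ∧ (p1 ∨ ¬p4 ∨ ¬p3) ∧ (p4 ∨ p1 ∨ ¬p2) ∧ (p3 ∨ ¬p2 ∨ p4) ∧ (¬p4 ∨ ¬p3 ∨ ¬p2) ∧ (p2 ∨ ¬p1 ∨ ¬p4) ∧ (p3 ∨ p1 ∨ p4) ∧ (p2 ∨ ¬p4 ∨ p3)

There are 2^4 = 16 truth assignments over (p1, p2, p3, p4).
Split on p3. With p3 = True, the clauses containing p3 are satisfied and ¬p3 drops from the rest; 1 of the 2^3 = 8 assignments to the other variables satisfy what remains.
With p3 = False, by the same count on the reduced clause set, 0 assignments work.
Total: 1 + 0 = 1.

1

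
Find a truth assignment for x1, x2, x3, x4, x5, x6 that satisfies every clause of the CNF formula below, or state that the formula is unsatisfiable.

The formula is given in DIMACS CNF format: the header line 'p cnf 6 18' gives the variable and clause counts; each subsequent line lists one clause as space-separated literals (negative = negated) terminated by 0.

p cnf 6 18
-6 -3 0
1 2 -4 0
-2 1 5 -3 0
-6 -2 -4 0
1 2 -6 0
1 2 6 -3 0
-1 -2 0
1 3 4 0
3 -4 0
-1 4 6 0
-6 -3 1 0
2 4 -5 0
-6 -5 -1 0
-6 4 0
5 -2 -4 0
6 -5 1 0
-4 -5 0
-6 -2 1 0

x1: True,  x2: False,  x3: True,  x4: True,  x5: False,  x6: False

Branch on x6: set x6 = False.
Branch on x1: set x1 = True.
(¬x2) alone gives x2 = False.
(x4) alone gives x4 = True.
(x3) alone gives x3 = True.
(¬x5) alone gives x5 = False.
Every clause now holds.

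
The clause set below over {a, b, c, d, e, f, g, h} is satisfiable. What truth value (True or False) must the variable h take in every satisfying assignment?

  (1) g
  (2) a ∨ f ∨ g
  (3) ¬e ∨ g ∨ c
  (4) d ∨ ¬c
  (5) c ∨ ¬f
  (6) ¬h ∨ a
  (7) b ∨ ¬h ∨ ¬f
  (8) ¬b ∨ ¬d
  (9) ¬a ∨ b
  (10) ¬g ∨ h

Suppose h = False.
The clause (g) is unit, so g = True.
Now (¬g) is unsatisfied and unit — conflict.
So every satisfying assignment has h = True.

True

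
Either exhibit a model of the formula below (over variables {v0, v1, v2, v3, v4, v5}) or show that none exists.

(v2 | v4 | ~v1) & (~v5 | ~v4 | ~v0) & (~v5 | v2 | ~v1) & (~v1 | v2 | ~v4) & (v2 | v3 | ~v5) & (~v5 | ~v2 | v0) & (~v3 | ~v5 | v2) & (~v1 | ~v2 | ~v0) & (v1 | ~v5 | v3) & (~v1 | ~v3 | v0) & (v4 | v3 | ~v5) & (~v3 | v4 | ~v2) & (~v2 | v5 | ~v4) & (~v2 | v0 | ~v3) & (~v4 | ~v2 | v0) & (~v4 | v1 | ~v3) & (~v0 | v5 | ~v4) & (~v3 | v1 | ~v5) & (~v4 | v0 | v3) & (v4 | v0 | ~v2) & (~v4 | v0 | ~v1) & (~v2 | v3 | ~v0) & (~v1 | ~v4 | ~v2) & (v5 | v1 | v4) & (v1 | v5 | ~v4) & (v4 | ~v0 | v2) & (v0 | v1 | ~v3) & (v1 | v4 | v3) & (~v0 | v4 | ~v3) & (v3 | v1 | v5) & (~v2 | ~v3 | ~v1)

Suppose v2 = 1.
Suppose v5 = 0.
The clause (~v4) is unit, so v4 = 0.
The clause (~v3) is unit, so v3 = 0.
The clause (v0) is unit, so v0 = 1.
That conflicts with the unit clause (~v0).
That branch fails; take v5 = 1 instead.
The clause (v0) is unit, so v0 = 1.
The clause (~v4) is unit, so v4 = 0.
The clause (~v1) is unit, so v1 = 0.
The clause (v3) is unit, so v3 = 1.
That conflicts with the unit clause (~v3).
Either choice for v5 ends in contradiction.
That branch fails; take v2 = 0 instead.
Suppose v4 = 1.
The clause (~v1) is unit, so v1 = 0.
The clause (~v3) is unit, so v3 = 0.
The clause (~v5) is unit, so v5 = 0.
That conflicts with the unit clause (v5).
That branch fails; take v4 = 0 instead.
The clause (~v1) is unit, so v1 = 0.
The clause (v5) is unit, so v5 = 1.
The clause (v3) is unit, so v3 = 1.
That conflicts with the unit clause (~v3).
Either choice for v4 ends in contradiction.
Either choice for v2 ends in contradiction.

UNSATISFIABLE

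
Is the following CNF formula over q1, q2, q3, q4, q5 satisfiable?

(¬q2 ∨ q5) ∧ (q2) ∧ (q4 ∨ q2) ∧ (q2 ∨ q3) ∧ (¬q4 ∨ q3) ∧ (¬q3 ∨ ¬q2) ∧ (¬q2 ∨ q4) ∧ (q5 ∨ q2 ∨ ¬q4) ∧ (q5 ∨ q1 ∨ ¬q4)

(q2) alone gives q2 = True.
(q5) alone gives q5 = True.
(¬q3) alone gives q3 = False.
(¬q4) alone gives q4 = False.
That conflicts with the unit clause (q4).
No assignment satisfies every clause.

No, unsatisfiable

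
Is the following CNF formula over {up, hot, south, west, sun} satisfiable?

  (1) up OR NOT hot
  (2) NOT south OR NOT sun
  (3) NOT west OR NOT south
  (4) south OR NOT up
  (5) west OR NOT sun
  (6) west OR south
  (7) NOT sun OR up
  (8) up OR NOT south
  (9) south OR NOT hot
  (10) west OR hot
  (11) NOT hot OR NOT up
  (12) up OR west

Satisfiable

Branch on up: set up = false.
(NOT hot) alone gives hot = false.
(NOT sun) alone gives sun = false.
(NOT south) alone gives south = false.
(west) alone gives west = true.
All clauses are satisfied.
A satisfying assignment: up: false, hot: false, south: false, west: true, sun: false.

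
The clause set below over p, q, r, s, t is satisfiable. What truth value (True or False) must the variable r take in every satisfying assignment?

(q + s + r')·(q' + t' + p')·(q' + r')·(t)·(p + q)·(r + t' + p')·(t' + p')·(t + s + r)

False

Suppose r = 1.
Unit clause (q') forces q = 0.
Unit clause (s) forces s = 1.
Unit clause (t) forces t = 1.
Unit clause (p) forces p = 1.
That conflicts with the unit clause (p').
So every satisfying assignment has r = False.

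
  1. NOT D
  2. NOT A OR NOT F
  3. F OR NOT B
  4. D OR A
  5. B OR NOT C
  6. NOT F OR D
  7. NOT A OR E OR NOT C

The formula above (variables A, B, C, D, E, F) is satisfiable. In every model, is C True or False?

False

Suppose C = true.
The clause (NOT D) is unit, so D = false.
The clause (A) is unit, so A = true.
The clause (NOT F) is unit, so F = false.
The clause (NOT B) is unit, so B = false.
But (B) is also a unit clause — contradiction.
So every satisfying assignment has C = False.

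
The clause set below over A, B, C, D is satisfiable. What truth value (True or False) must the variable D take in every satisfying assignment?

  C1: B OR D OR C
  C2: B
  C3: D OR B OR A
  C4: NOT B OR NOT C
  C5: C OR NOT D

Suppose D = true.
The clause (B) is unit, so B = true.
The clause (NOT C) is unit, so C = false.
But (C) is also a unit clause — contradiction.
So every satisfying assignment has D = False.

False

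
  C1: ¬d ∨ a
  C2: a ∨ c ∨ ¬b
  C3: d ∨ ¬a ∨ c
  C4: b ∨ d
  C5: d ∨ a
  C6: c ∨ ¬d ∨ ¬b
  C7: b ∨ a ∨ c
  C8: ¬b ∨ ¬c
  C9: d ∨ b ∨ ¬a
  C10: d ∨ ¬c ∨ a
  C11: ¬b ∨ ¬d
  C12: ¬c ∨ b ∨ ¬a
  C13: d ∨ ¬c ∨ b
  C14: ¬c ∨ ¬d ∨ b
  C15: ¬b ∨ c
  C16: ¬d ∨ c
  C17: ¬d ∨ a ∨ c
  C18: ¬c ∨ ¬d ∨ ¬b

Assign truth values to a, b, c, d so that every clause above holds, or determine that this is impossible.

Try d = False.
(b) alone gives b = True.
(a) alone gives a = True.
(c) alone gives c = True.
That conflicts with the unit clause (¬c).
Backtrack on d: now try d = True.
(a) alone gives a = True.
(¬b) alone gives b = False.
(¬c) alone gives c = False.
That conflicts with the unit clause (c).
Either choice for d ends in contradiction.

UNSATISFIABLE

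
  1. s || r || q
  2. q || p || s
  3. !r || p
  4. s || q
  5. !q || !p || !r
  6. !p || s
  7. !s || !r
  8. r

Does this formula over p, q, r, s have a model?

No

The clause (r) is unit, so r = true.
The clause (p) is unit, so p = true.
The clause (!q) is unit, so q = false.
The clause (s) is unit, so s = true.
Now (!s) is unsatisfied and unit — conflict.
No assignment satisfies every clause.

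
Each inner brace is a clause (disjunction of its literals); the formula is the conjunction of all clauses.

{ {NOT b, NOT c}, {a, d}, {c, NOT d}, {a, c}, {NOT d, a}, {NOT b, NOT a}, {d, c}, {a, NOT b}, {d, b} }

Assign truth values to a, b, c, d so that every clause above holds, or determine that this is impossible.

a=true, b=false, c=true, d=true

Case b = false:
The clause (d) is unit, so d = true.
The clause (c) is unit, so c = true.
The clause (a) is unit, so a = true.
All clauses are satisfied.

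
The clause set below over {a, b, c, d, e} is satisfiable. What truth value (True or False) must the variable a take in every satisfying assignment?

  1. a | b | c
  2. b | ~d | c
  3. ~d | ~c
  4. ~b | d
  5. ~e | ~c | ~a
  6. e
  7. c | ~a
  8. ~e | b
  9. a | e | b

Suppose a = 1.
Unit clause (e) forces e = 1.
Unit clause (~c) forces c = 0.
That conflicts with the unit clause (c).
So every satisfying assignment has a = False.

False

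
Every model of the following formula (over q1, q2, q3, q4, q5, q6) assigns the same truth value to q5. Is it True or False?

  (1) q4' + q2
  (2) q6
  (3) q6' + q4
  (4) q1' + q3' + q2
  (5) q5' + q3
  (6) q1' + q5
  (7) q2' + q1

Suppose q5 = 0.
The clause (q6) is unit, so q6 = 1.
The clause (q4) is unit, so q4 = 1.
The clause (q2) is unit, so q2 = 1.
The clause (q1') is unit, so q1 = 0.
But (q1) is also a unit clause — contradiction.
So every satisfying assignment has q5 = True.

True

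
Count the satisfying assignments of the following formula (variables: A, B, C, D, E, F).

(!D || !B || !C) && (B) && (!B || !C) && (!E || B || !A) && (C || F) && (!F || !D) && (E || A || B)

4

There are 2^6 = 64 truth assignments over (A, B, C, D, E, F).
Split on E. With E = true, the clauses containing E are satisfied and !E drops from the rest; 2 of the 2^5 = 32 assignments to the other variables satisfy what remains.
With E = false, by the same count on the reduced clause set, 2 assignments work.
(One model: A=F, B=T, C=F, D=F, E=F, F=T.)
Total: 2 + 2 = 4.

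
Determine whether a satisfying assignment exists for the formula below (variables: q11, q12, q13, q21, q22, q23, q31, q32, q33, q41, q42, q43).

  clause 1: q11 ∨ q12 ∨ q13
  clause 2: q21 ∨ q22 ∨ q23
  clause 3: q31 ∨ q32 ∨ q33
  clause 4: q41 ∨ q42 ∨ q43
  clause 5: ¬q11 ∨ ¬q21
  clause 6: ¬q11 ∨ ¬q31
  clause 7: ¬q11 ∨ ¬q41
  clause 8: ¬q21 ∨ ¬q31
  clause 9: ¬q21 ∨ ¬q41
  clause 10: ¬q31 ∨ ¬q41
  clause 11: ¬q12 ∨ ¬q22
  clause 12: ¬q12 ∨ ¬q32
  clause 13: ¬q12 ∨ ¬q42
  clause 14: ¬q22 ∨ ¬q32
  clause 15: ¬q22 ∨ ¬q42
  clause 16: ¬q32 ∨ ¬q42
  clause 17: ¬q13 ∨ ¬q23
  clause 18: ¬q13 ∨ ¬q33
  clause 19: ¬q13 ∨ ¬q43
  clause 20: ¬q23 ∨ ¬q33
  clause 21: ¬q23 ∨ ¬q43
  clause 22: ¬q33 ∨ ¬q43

Branch on q11: set q11 = False.
Branch on q12: set q12 = True.
The clause (¬q22) is unit, so q22 = False.
The clause (¬q32) is unit, so q32 = False.
The clause (¬q42) is unit, so q42 = False.
Branch on q21: set q21 = True.
The clause (¬q31) is unit, so q31 = False.
The clause (q33) is unit, so q33 = True.
The clause (¬q41) is unit, so q41 = False.
The clause (q43) is unit, so q43 = True.
Now (¬q43) is unsatisfied and unit — conflict.
So q21 must be the other value — set q21 = False.
The clause (q23) is unit, so q23 = True.
The clause (¬q13) is unit, so q13 = False.
The clause (¬q33) is unit, so q33 = False.
The clause (q31) is unit, so q31 = True.
The clause (¬q41) is unit, so q41 = False.
The clause (q43) is unit, so q43 = True.
Now (¬q43) is unsatisfied and unit — conflict.
Both values of q21 lead to a conflict.
So q12 must be the other value — set q12 = False.
The clause (q13) is unit, so q13 = True.
The clause (¬q23) is unit, so q23 = False.
The clause (¬q33) is unit, so q33 = False.
The clause (¬q43) is unit, so q43 = False.
Branch on q21: set q21 = True.
The clause (¬q31) is unit, so q31 = False.
The clause (q32) is unit, so q32 = True.
The clause (¬q41) is unit, so q41 = False.
The clause (q42) is unit, so q42 = True.
Now (¬q42) is unsatisfied and unit — conflict.
So q21 must be the other value — set q21 = False.
The clause (q22) is unit, so q22 = True.
The clause (¬q32) is unit, so q32 = False.
The clause (q31) is unit, so q31 = True.
The clause (¬q41) is unit, so q41 = False.
The clause (q42) is unit, so q42 = True.
Now (¬q42) is unsatisfied and unit — conflict.
Both values of q21 lead to a conflict.
Both values of q12 lead to a conflict.
So q11 must be the other value — set q11 = True.
The clause (¬q21) is unit, so q21 = False.
The clause (¬q31) is unit, so q31 = False.
The clause (¬q41) is unit, so q41 = False.
Branch on q22: set q22 = True.
The clause (¬q12) is unit, so q12 = False.
The clause (¬q32) is unit, so q32 = False.
The clause (q33) is unit, so q33 = True.
The clause (¬q42) is unit, so q42 = False.
The clause (q43) is unit, so q43 = True.
Now (¬q43) is unsatisfied and unit — conflict.
So q22 must be the other value — set q22 = False.
The clause (q23) is unit, so q23 = True.
The clause (¬q13) is unit, so q13 = False.
The clause (¬q33) is unit, so q33 = False.
The clause (q32) is unit, so q32 = True.
The clause (¬q12) is unit, so q12 = False.
The clause (¬q42) is unit, so q42 = False.
The clause (q43) is unit, so q43 = True.
Now (¬q43) is unsatisfied and unit — conflict.
Both values of q22 lead to a conflict.
Both values of q11 lead to a conflict.
No assignment satisfies every clause.

No, unsatisfiable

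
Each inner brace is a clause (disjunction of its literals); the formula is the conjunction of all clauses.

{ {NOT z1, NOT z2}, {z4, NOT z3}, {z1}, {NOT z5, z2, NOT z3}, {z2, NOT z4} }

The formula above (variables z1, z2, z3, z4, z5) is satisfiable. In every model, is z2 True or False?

Suppose z2 = true.
Unit clause (NOT z1) forces z1 = false.
That conflicts with the unit clause (z1).
So every satisfying assignment has z2 = False.

False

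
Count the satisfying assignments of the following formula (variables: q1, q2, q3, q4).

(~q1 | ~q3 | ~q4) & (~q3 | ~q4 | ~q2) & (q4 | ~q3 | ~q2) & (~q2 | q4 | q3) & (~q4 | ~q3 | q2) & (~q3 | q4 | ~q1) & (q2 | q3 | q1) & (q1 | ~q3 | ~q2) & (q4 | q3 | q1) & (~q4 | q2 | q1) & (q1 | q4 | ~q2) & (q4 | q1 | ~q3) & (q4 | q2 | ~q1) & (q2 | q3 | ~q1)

There are 2^4 = 16 truth assignments over (q1, q2, q3, q4).
Check each against the 14 clauses (columns in the order q1, q2, q3, q4):
  F F F F  ✗ fails (q2 | q3 | q1)
  F F F T  ✗ fails (q2 | q3 | q1)
  F F T F  ✗ fails (q4 | q1 | ~q3)
  F F T T  ✗ fails (~q4 | ~q3 | q2)
  F T F F  ✗ fails (~q2 | q4 | q3)
  F T F T  ✓ satisfies all
  F T T F  ✗ fails (q4 | ~q3 | ~q2)
  F T T T  ✗ fails (~q3 | ~q4 | ~q2)
  T F F F  ✗ fails (q4 | q2 | ~q1)
  T F F T  ✗ fails (q2 | q3 | ~q1)
  T F T F  ✗ fails (~q3 | q4 | ~q1)
  T F T T  ✗ fails (~q1 | ~q3 | ~q4)
  T T F F  ✗ fails (~q2 | q4 | q3)
  T T F T  ✓ satisfies all
  T T T F  ✗ fails (q4 | ~q3 | ~q2)
  T T T T  ✗ fails (~q1 | ~q3 | ~q4)
2 of the 16 rows are models.

2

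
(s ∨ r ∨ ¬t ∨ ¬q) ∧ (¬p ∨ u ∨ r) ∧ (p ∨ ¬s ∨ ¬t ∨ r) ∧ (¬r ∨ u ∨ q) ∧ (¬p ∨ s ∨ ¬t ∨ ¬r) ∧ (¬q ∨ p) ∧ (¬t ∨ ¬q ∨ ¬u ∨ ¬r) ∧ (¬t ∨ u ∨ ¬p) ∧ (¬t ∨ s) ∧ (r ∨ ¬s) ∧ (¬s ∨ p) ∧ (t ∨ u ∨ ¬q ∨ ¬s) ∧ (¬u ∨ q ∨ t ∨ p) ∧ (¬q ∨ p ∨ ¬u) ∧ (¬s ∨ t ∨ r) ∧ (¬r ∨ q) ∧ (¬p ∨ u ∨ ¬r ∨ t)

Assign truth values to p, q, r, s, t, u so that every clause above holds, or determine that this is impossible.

p: True, q: True, r: False, s: False, t: False, u: True

Suppose q = True.
The clause (p) is unit, so p = True.
Suppose u = True.
Suppose t = False.
Suppose r = False.
The clause (¬s) is unit, so s = False.
This assignment satisfies each clause.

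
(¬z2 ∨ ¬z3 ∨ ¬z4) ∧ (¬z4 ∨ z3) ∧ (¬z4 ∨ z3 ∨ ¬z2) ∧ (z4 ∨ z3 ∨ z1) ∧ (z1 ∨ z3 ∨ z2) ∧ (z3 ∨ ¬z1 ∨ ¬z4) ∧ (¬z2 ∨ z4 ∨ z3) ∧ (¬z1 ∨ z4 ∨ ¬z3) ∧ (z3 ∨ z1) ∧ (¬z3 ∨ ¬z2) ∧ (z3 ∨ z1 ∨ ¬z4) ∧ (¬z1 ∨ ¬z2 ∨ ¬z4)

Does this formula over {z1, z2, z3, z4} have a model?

Yes

Suppose z4 = True.
Unit clause (z3) forces z3 = True.
Unit clause (¬z2) forces z2 = False.
All clauses hold; z1 can take either value.
A satisfying assignment: z1: False; z2: False; z3: True; z4: True.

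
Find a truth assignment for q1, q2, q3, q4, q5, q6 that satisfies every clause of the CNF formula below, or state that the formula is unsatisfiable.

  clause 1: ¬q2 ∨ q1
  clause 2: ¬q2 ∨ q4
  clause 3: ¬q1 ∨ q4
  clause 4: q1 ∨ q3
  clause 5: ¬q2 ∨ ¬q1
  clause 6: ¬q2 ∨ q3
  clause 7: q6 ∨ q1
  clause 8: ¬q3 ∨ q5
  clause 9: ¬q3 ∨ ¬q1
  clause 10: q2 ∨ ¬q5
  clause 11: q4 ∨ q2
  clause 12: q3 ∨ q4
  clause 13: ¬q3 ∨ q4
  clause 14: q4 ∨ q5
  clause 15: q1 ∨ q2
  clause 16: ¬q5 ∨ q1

q1=True; q2=False; q3=False; q4=True; q5=False; q6=False

Try q2 = False.
From the singleton clause (¬q5), q5 = False.
From the singleton clause (¬q3), q3 = False.
From the singleton clause (q1), q1 = True.
From the singleton clause (q4), q4 = True.
Every clause is now satisfied; q6 is unconstrained.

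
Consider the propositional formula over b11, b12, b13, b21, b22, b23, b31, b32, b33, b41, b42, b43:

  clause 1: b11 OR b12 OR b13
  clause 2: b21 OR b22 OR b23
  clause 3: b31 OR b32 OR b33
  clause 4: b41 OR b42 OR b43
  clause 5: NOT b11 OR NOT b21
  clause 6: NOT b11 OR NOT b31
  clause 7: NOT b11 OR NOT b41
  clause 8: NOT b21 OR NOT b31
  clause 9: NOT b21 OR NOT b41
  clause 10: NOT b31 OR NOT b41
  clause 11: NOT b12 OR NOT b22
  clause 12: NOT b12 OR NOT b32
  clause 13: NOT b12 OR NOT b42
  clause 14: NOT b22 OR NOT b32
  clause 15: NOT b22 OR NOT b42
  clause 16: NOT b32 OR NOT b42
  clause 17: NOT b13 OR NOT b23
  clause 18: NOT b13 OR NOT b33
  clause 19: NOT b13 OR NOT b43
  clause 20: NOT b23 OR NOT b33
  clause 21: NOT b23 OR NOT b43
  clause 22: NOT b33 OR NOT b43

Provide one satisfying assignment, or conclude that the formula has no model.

UNSATISFIABLE

Branch on b11: set b11 = false.
Branch on b12: set b12 = true.
(NOT b22) alone gives b22 = false.
(NOT b32) alone gives b32 = false.
(NOT b42) alone gives b42 = false.
Branch on b21: set b21 = true.
(NOT b31) alone gives b31 = false.
(b33) alone gives b33 = true.
(NOT b41) alone gives b41 = false.
(b43) alone gives b43 = true.
That conflicts with the unit clause (NOT b43).
So b21 must be the other value — set b21 = false.
(b23) alone gives b23 = true.
(NOT b13) alone gives b13 = false.
(NOT b33) alone gives b33 = false.
(b31) alone gives b31 = true.
(NOT b41) alone gives b41 = false.
(b43) alone gives b43 = true.
That conflicts with the unit clause (NOT b43).
Neither b21 = true nor b21 = false works.
So b12 must be the other value — set b12 = false.
(b13) alone gives b13 = true.
(NOT b23) alone gives b23 = false.
(NOT b33) alone gives b33 = false.
(NOT b43) alone gives b43 = false.
Branch on b21: set b21 = true.
(NOT b31) alone gives b31 = false.
(b32) alone gives b32 = true.
(NOT b41) alone gives b41 = false.
(b42) alone gives b42 = true.
That conflicts with the unit clause (NOT b42).
So b21 must be the other value — set b21 = false.
(b22) alone gives b22 = true.
(NOT b32) alone gives b32 = false.
(b31) alone gives b31 = true.
(NOT b41) alone gives b41 = false.
(b42) alone gives b42 = true.
That conflicts with the unit clause (NOT b42).
Neither b21 = true nor b21 = false works.
Neither b12 = true nor b12 = false works.
So b11 must be the other value — set b11 = true.
(NOT b21) alone gives b21 = false.
(NOT b31) alone gives b31 = false.
(NOT b41) alone gives b41 = false.
Branch on b22: set b22 = true.
(NOT b12) alone gives b12 = false.
(NOT b32) alone gives b32 = false.
(b33) alone gives b33 = true.
(NOT b42) alone gives b42 = false.
(b43) alone gives b43 = true.
That conflicts with the unit clause (NOT b43).
So b22 must be the other value — set b22 = false.
(b23) alone gives b23 = true.
(NOT b13) alone gives b13 = false.
(NOT b33) alone gives b33 = false.
(b32) alone gives b32 = true.
(NOT b12) alone gives b12 = false.
(NOT b42) alone gives b42 = false.
(b43) alone gives b43 = true.
That conflicts with the unit clause (NOT b43).
Neither b22 = true nor b22 = false works.
Neither b11 = true nor b11 = false works.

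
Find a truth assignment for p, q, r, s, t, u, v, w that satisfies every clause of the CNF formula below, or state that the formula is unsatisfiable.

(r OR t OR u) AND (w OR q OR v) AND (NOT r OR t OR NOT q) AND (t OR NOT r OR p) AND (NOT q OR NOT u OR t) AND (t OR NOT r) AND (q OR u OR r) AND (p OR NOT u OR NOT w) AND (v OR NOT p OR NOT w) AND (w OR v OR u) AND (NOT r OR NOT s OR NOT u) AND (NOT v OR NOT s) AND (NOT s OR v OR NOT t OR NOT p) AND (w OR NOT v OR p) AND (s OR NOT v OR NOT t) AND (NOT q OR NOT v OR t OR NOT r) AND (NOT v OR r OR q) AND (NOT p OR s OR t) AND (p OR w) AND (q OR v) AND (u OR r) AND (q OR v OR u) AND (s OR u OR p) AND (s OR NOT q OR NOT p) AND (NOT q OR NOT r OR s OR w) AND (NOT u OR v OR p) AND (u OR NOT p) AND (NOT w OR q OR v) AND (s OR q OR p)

p: false; q: true; r: true; s: true; t: true; u: false; v: false; w: true

Case t = true:
Case v = false:
Unit clause (q) forces q = true.
Case p = false:
Unit clause (w) forces w = true.
Unit clause (NOT u) forces u = false.
Unit clause (r) forces r = true.
Unit clause (s) forces s = true.
Every clause now holds.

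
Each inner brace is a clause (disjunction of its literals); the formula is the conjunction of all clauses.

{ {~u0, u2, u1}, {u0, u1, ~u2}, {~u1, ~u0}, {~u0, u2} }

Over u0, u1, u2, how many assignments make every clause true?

4

There are 2^3 = 8 truth assignments over (u0, u1, u2).
Split on u0. With u0 = 1, the clauses containing u0 are satisfied and ~u0 drops from the rest; 1 of the 2^2 = 4 assignments to the other variables satisfy what remains.
With u0 = 0, by the same count on the reduced clause set, 3 assignments work.
Total: 1 + 3 = 4.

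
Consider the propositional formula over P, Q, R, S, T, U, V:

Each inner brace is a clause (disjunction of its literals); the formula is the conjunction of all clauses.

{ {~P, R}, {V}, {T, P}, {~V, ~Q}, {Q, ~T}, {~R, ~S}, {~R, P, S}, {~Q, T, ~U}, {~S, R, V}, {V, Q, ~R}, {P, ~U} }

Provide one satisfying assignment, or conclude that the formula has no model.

P: 1,  Q: 0,  R: 1,  S: 0,  T: 0,  U: 1,  V: 1

Unit clause (V) forces V = 1.
Unit clause (~Q) forces Q = 0.
Unit clause (~T) forces T = 0.
Unit clause (P) forces P = 1.
Unit clause (R) forces R = 1.
Unit clause (~S) forces S = 0.
Every clause is now satisfied; U is unconstrained.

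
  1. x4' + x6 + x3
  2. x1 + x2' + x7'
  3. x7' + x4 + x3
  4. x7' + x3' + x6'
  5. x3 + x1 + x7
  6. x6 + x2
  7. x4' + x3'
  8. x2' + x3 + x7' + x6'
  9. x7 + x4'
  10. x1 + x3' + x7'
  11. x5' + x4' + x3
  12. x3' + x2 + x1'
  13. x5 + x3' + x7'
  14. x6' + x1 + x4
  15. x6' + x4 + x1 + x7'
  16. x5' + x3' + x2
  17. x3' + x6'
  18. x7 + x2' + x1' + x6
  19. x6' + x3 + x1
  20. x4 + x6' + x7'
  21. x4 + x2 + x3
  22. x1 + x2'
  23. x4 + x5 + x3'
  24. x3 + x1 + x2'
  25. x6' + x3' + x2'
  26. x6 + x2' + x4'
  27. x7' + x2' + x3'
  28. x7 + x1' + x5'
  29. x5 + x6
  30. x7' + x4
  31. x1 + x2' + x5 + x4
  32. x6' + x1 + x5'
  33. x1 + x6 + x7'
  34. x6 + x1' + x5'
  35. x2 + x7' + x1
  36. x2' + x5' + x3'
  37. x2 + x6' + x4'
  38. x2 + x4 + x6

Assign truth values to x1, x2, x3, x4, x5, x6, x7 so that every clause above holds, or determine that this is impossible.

x1=1,  x2=1,  x3=0,  x4=0,  x5=0,  x6=1,  x7=0

Branch on x6: set x6 = 1.
The clause (x3') is unit, so x3 = 0.
The clause (x1) is unit, so x1 = 1.
Branch on x7: set x7 = 0.
The clause (x4') is unit, so x4 = 0.
The clause (x2) is unit, so x2 = 1.
The clause (x5') is unit, so x5 = 0.
Every clause now holds.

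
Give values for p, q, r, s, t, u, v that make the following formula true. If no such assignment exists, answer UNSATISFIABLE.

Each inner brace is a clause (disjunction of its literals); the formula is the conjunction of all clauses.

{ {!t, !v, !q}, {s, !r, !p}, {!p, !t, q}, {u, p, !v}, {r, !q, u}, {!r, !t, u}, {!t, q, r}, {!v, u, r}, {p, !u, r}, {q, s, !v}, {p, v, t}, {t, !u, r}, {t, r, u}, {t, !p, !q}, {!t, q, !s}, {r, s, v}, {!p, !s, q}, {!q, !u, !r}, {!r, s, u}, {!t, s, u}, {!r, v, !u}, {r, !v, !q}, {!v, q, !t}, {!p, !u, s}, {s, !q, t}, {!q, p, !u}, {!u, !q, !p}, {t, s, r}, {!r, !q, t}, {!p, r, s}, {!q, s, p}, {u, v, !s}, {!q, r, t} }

Try t = false.
Try p = false.
Unit clause (v) forces v = true.
Unit clause (u) forces u = true.
Unit clause (r) forces r = true.
Unit clause (!q) forces q = false.
Unit clause (s) forces s = true.
All clauses are satisfied.

p=false; q=false; r=true; s=true; t=false; u=true; v=true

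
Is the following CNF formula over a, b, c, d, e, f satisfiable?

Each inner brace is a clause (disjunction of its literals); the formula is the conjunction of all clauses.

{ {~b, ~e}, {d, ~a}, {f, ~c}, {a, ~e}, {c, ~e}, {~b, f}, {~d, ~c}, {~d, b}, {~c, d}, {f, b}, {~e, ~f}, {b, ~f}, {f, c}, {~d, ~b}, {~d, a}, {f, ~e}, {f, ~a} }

Satisfiable

Try b = 1.
From the singleton clause (~e), e = 0.
From the singleton clause (f), f = 1.
From the singleton clause (~d), d = 0.
From the singleton clause (~a), a = 0.
From the singleton clause (~c), c = 0.
This assignment satisfies each clause.
A satisfying assignment: a=0; b=1; c=0; d=0; e=0; f=1.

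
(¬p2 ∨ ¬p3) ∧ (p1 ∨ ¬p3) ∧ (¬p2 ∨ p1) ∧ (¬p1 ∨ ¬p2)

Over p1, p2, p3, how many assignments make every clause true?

There are 2^3 = 8 truth assignments over (p1, p2, p3).
Check each against the 4 clauses (columns in the order p1, p2, p3):
  F F F  ✓ satisfies all
  F F T  ✗ fails (p1 ∨ ¬p3)
  F T F  ✗ fails (¬p2 ∨ p1)
  F T T  ✗ fails (¬p2 ∨ ¬p3)
  T F F  ✓ satisfies all
  T F T  ✓ satisfies all
  T T F  ✗ fails (¬p1 ∨ ¬p2)
  T T T  ✗ fails (¬p2 ∨ ¬p3)
3 of the 8 rows are models.

3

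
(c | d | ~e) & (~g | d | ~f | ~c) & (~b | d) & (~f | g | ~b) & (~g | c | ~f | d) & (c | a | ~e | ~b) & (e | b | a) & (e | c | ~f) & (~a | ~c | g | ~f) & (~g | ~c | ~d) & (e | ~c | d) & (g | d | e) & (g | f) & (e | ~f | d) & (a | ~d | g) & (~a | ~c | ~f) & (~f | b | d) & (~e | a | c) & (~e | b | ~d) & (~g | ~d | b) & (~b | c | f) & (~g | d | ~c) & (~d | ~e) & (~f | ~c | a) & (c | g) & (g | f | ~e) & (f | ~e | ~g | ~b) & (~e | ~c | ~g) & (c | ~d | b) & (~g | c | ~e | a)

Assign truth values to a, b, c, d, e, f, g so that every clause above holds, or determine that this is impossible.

Suppose b = 0.
Suppose e = 0.
The clause (a) is unit, so a = 1.
Suppose c = 0.
The clause (~f) is unit, so f = 0.
The clause (g) is unit, so g = 1.
The clause (~d) is unit, so d = 0.
All clauses are satisfied.

a: 1,  b: 0,  c: 0,  d: 0,  e: 0,  f: 0,  g: 1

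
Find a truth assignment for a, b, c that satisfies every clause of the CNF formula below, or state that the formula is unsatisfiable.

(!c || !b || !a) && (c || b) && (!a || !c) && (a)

From the singleton clause (a), a = true.
From the singleton clause (!c), c = false.
From the singleton clause (b), b = true.
All clauses are satisfied.

a ↦ true,  b ↦ true,  c ↦ false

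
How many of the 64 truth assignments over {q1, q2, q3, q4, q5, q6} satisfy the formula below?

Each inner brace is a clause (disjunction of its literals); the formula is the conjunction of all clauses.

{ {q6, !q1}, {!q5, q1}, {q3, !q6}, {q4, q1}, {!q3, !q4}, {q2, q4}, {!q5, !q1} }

There are 2^6 = 64 truth assignments over (q1, q2, q3, q4, q5, q6).
Split on q2. With q2 = true, the clauses containing q2 are satisfied and !q2 drops from the rest; 2 of the 2^5 = 32 assignments to the other variables satisfy what remains.
With q2 = false, by the same count on the reduced clause set, 1 assignment works.
(One model: q1=F, q2=F, q3=F, q4=T, q5=F, q6=F.)
Total: 2 + 1 = 3.

3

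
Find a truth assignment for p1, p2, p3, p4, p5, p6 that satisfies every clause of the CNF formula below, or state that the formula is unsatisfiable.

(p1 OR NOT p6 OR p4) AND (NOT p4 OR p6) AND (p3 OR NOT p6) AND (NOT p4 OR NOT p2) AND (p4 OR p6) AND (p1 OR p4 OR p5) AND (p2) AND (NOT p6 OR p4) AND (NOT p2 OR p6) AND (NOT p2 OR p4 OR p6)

UNSATISFIABLE

Unit clause (p2) forces p2 = true.
Unit clause (NOT p4) forces p4 = false.
Unit clause (p6) forces p6 = true.
That conflicts with the unit clause (NOT p6).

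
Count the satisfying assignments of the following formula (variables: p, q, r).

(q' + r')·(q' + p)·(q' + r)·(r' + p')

There are 2^3 = 8 truth assignments over (p, q, r).
Check each against the 4 clauses (columns in the order p, q, r):
  F F F  ✓ satisfies all
  F F T  ✓ satisfies all
  F T F  ✗ fails (q' + p)
  F T T  ✗ fails (q' + r')
  T F F  ✓ satisfies all
  T F T  ✗ fails (r' + p')
  T T F  ✗ fails (q' + r)
  T T T  ✗ fails (q' + r')
3 of the 8 rows are models.

3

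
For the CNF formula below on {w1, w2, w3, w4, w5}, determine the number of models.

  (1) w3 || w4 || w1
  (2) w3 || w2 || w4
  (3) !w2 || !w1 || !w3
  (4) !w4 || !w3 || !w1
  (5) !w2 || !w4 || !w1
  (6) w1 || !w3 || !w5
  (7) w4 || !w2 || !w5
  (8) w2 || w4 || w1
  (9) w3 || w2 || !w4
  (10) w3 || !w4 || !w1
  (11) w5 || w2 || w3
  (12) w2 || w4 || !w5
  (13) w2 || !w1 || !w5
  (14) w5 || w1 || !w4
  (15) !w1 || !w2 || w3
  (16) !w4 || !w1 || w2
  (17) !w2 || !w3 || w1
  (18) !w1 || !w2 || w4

2

There are 2^5 = 32 truth assignments over (w1, w2, w3, w4, w5).
Split on w5. With w5 = true, the clauses containing w5 are satisfied and !w5 drops from the rest; 1 of the 2^4 = 16 assignments to the other variables satisfy what remains.
With w5 = false, by the same count on the reduced clause set, 1 assignment works.
(One model: w1=F, w2=T, w3=F, w4=T, w5=T.)
Total: 1 + 1 = 2.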